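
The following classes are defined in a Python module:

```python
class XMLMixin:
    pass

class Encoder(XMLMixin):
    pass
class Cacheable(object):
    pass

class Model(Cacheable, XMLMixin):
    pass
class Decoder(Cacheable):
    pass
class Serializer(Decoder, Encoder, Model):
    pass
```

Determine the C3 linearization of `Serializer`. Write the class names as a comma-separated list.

L[Serializer] = Serializer + merge(L[Decoder], L[Encoder], L[Model], [Decoder Encoder Model])
  take Decoder:  [Decoder Cacheable object] + [Encoder XMLMixin object] + [Model Cacheable XMLMixin object] + [Decoder Encoder Model]
  take Encoder:  [Cacheable object] + [Encoder XMLMixin object] + [Model Cacheable XMLMixin object] + [Encoder Model]
  take Model:  [Cacheable object] + [XMLMixin object] + [Model Cacheable XMLMixin object] + [Model]
  take Cacheable:  [Cacheable object] + [XMLMixin object] + [Cacheable XMLMixin object]
  take XMLMixin:  [object] + [XMLMixin object] + [XMLMixin object]
  take object:  [object] + [object] + [object]

Serializer, Decoder, Encoder, Model, Cacheable, XMLMixin, object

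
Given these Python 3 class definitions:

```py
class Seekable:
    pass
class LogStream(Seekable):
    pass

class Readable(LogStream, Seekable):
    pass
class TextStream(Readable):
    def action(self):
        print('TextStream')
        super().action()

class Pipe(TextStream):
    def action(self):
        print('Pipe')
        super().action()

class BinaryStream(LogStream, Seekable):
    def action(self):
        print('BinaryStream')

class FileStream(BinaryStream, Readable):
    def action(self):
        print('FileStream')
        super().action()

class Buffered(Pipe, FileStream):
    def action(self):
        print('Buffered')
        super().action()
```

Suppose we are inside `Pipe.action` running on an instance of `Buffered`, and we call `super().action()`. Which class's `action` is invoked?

L[Buffered] = Buffered + merge(L[Pipe], L[FileStream], [Pipe FileStream])
  take Pipe:  [Pipe TextStream Readable LogStream Seekable object] + [FileStream BinaryStream Readable LogStream Seekable object] + [Pipe FileStream]
  take TextStream:  [TextStream Readable LogStream Seekable object] + [FileStream BinaryStream Readable LogStream Seekable object] + [FileStream]
  take FileStream:  [Readable LogStream Seekable object] + [FileStream BinaryStream Readable LogStream Seekable object] + [FileStream]
  take BinaryStream:  [Readable LogStream Seekable object] + [BinaryStream Readable LogStream Seekable object]
  take Readable:  [Readable LogStream Seekable object] + [Readable LogStream Seekable object]
  take LogStream:  [LogStream Seekable object] + [LogStream Seekable object]
  take Seekable:  [Seekable object] + [Seekable object]
  take object:  [object] + [object]
MRO: Buffered Pipe TextStream FileStream BinaryStream Readable LogStream Seekable object
super() in Pipe.action on a Buffered instance goes to the class after Pipe in Buffered's MRO: TextStream.

TextStream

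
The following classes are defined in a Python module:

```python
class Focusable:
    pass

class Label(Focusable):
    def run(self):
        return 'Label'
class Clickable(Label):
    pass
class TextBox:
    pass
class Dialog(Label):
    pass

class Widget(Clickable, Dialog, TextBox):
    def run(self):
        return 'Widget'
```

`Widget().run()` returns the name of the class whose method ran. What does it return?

Widget

L[Widget] = Widget + merge(L[Clickable], L[Dialog], L[TextBox], [Clickable Dialog TextBox])
  take Clickable:  [Clickable Label Focusable object] + [Dialog Label Focusable object] + [TextBox object] + [Clickable Dialog TextBox]
  take Dialog:  [Label Focusable object] + [Dialog Label Focusable object] + [TextBox object] + [Dialog TextBox]
  take Label:  [Label Focusable object] + [Label Focusable object] + [TextBox object] + [TextBox]
  take Focusable:  [Focusable object] + [Focusable object] + [TextBox object] + [TextBox]
  take TextBox:  [object] + [object] + [TextBox object] + [TextBox]
  take object:  [object] + [object] + [object]
MRO: Widget Clickable Dialog Label Focusable TextBox object
run is defined in: Label, Widget. First along the MRO is Widget.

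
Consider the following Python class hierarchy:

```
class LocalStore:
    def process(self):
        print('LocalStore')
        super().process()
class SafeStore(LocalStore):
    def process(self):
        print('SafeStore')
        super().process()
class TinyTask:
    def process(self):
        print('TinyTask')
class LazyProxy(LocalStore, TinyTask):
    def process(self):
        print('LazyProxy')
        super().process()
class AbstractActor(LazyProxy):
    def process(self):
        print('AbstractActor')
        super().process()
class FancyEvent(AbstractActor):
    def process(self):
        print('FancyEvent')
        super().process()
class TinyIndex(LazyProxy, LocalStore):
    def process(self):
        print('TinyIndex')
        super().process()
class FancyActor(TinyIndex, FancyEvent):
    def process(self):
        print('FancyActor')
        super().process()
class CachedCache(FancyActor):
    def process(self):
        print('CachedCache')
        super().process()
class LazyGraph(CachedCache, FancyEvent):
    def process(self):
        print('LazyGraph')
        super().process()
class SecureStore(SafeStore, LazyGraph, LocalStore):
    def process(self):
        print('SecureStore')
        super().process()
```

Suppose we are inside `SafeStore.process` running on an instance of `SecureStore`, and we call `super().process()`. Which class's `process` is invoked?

LazyGraph

L[SecureStore] = SecureStore + merge(L[SafeStore], L[LazyGraph], L[LocalStore], [SafeStore LazyGraph LocalStore])
  take SafeStore:  [SafeStore LocalStore object] + [LazyGraph CachedCache FancyActor TinyIndex FancyEvent AbstractActor LazyProxy LocalStore TinyTask object] + [LocalStore object] + [SafeStore LazyGraph LocalStore]
  take LazyGraph:  [LocalStore object] + [LazyGraph CachedCache FancyActor TinyIndex FancyEvent AbstractActor LazyProxy LocalStore TinyTask object] + [LocalStore object] + [LazyGraph LocalStore]
  take CachedCache:  [LocalStore object] + [CachedCache FancyActor TinyIndex FancyEvent AbstractActor LazyProxy LocalStore TinyTask object] + [LocalStore object] + [LocalStore]
  take FancyActor:  [LocalStore object] + [FancyActor TinyIndex FancyEvent AbstractActor LazyProxy LocalStore TinyTask object] + [LocalStore object] + [LocalStore]
  take TinyIndex:  [LocalStore object] + [TinyIndex FancyEvent AbstractActor LazyProxy LocalStore TinyTask object] + [LocalStore object] + [LocalStore]
  take FancyEvent:  [LocalStore object] + [FancyEvent AbstractActor LazyProxy LocalStore TinyTask object] + [LocalStore object] + [LocalStore]
  take AbstractActor:  [LocalStore object] + [AbstractActor LazyProxy LocalStore TinyTask object] + [LocalStore object] + [LocalStore]
  take LazyProxy:  [LocalStore object] + [LazyProxy LocalStore TinyTask object] + [LocalStore object] + [LocalStore]
  take LocalStore:  [LocalStore object] + [LocalStore TinyTask object] + [LocalStore object] + [LocalStore]
  take TinyTask:  [object] + [TinyTask object] + [object]
  take object:  [object] + [object] + [object]
MRO: SecureStore SafeStore LazyGraph CachedCache FancyActor TinyIndex FancyEvent AbstractActor LazyProxy LocalStore TinyTask object
super() in SafeStore.process on a SecureStore instance goes to the class after SafeStore in SecureStore's MRO: LazyGraph.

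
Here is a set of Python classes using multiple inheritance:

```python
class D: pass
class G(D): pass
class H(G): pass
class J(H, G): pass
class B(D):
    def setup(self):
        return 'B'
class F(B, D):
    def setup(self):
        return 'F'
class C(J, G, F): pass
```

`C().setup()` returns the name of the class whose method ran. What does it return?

F

L[C] = C + merge(L[J], L[G], L[F], [J G F])
  take J:  [J H G D object] + [G D object] + [F B D object] + [J G F]
  take H:  [H G D object] + [G D object] + [F B D object] + [G F]
  take G:  [G D object] + [G D object] + [F B D object] + [G F]
  take F:  [D object] + [D object] + [F B D object] + [F]
  take B:  [D object] + [D object] + [B D object]
  take D:  [D object] + [D object] + [D object]
  take object:  [object] + [object] + [object]
MRO: C J H G F B D object
setup is defined in: B, F. First along the MRO is F.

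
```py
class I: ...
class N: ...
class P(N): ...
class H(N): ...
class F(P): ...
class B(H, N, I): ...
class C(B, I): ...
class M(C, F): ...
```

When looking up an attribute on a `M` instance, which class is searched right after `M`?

L[M] = M + merge(L[C], L[F], [C F])
  take C:  [C B H N I object] + [F P N object] + [C F]
  take B:  [B H N I object] + [F P N object] + [F]
  take H:  [H N I object] + [F P N object] + [F]
  take F:  [N I object] + [F P N object] + [F]
  take P:  [N I object] + [P N object]
  take N:  [N I object] + [N object]
  take I:  [I object] + [object]
  take object:  [object] + [object]
MRO: M C B H F P N I object
M is at position 0; next is C.

C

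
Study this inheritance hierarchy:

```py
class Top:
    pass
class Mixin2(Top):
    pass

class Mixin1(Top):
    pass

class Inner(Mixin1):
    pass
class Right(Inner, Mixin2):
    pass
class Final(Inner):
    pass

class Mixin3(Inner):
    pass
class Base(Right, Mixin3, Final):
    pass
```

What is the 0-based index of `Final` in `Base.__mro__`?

L[Base] = Base + merge(L[Right], L[Mixin3], L[Final], [Right Mixin3 Final])
  take Right:  [Right Inner Mixin1 Mixin2 Top object] + [Mixin3 Inner Mixin1 Top object] + [Final Inner Mixin1 Top object] + [Right Mixin3 Final]
  take Mixin3:  [Inner Mixin1 Mixin2 Top object] + [Mixin3 Inner Mixin1 Top object] + [Final Inner Mixin1 Top object] + [Mixin3 Final]
  take Final:  [Inner Mixin1 Mixin2 Top object] + [Inner Mixin1 Top object] + [Final Inner Mixin1 Top object] + [Final]
  take Inner:  [Inner Mixin1 Mixin2 Top object] + [Inner Mixin1 Top object] + [Inner Mixin1 Top object]
  take Mixin1:  [Mixin1 Mixin2 Top object] + [Mixin1 Top object] + [Mixin1 Top object]
  take Mixin2:  [Mixin2 Top object] + [Top object] + [Top object]
  take Top:  [Top object] + [Top object] + [Top object]
  take object:  [object] + [object] + [object]
MRO: Base Right Mixin3 Final Inner Mixin1 Mixin2 Top object
Final sits at index 3.

3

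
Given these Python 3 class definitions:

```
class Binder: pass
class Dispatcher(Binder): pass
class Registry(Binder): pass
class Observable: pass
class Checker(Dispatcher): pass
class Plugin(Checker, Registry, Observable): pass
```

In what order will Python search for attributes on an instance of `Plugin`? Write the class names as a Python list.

L[Plugin] = Plugin + merge(L[Checker], L[Registry], L[Observable], [Checker Registry Observable])
  take Checker:  [Checker Dispatcher Binder object] + [Registry Binder object] + [Observable object] + [Checker Registry Observable]
  take Dispatcher:  [Dispatcher Binder object] + [Registry Binder object] + [Observable object] + [Registry Observable]
  take Registry:  [Binder object] + [Registry Binder object] + [Observable object] + [Registry Observable]
  take Binder:  [Binder object] + [Binder object] + [Observable object] + [Observable]
  take Observable:  [object] + [object] + [Observable object] + [Observable]
  take object:  [object] + [object] + [object]

[Plugin, Checker, Dispatcher, Registry, Binder, Observable, object]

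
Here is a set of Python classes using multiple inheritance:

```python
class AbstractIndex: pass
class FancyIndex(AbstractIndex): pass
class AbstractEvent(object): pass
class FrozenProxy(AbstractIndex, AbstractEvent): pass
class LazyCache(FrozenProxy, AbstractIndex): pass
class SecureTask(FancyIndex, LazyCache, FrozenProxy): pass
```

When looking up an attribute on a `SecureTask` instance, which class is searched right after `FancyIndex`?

L[SecureTask] = SecureTask + merge(L[FancyIndex], L[LazyCache], L[FrozenProxy], [FancyIndex LazyCache FrozenProxy])
  take FancyIndex:  [FancyIndex AbstractIndex object] + [LazyCache FrozenProxy AbstractIndex AbstractEvent object] + [FrozenProxy AbstractIndex AbstractEvent object] + [FancyIndex LazyCache FrozenProxy]
  take LazyCache:  [AbstractIndex object] + [LazyCache FrozenProxy AbstractIndex AbstractEvent object] + [FrozenProxy AbstractIndex AbstractEvent object] + [LazyCache FrozenProxy]
  take FrozenProxy:  [AbstractIndex object] + [FrozenProxy AbstractIndex AbstractEvent object] + [FrozenProxy AbstractIndex AbstractEvent object] + [FrozenProxy]
  take AbstractIndex:  [AbstractIndex object] + [AbstractIndex AbstractEvent object] + [AbstractIndex AbstractEvent object]
  take AbstractEvent:  [object] + [AbstractEvent object] + [AbstractEvent object]
  take object:  [object] + [object] + [object]
MRO: SecureTask FancyIndex LazyCache FrozenProxy AbstractIndex AbstractEvent object
FancyIndex is at position 1; next is LazyCache.

LazyCache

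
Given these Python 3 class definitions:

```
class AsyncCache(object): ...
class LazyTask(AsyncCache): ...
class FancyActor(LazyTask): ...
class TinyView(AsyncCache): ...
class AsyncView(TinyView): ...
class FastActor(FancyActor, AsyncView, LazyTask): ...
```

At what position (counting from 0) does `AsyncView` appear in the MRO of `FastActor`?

L[FastActor] = FastActor + merge(L[FancyActor], L[AsyncView], L[LazyTask], [FancyActor AsyncView LazyTask])
  take FancyActor:  [FancyActor LazyTask AsyncCache object] + [AsyncView TinyView AsyncCache object] + [LazyTask AsyncCache object] + [FancyActor AsyncView LazyTask]
  take AsyncView:  [LazyTask AsyncCache object] + [AsyncView TinyView AsyncCache object] + [LazyTask AsyncCache object] + [AsyncView LazyTask]
  take LazyTask:  [LazyTask AsyncCache object] + [TinyView AsyncCache object] + [LazyTask AsyncCache object] + [LazyTask]
  take TinyView:  [AsyncCache object] + [TinyView AsyncCache object] + [AsyncCache object]
  take AsyncCache:  [AsyncCache object] + [AsyncCache object] + [AsyncCache object]
  take object:  [object] + [object] + [object]
MRO: FastActor FancyActor AsyncView LazyTask TinyView AsyncCache object
AsyncView sits at index 2.

2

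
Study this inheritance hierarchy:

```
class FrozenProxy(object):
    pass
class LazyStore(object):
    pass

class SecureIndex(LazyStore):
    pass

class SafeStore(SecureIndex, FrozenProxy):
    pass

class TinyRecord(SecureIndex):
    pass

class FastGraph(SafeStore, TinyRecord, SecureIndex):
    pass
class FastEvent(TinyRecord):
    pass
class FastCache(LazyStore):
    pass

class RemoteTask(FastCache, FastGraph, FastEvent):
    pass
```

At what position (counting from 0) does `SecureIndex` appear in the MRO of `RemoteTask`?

6

L[RemoteTask] = RemoteTask + merge(L[FastCache], L[FastGraph], L[FastEvent], [FastCache FastGraph FastEvent])
  take FastCache:  [FastCache LazyStore object] + [FastGraph SafeStore TinyRecord SecureIndex LazyStore FrozenProxy object] + [FastEvent TinyRecord SecureIndex LazyStore object] + [FastCache FastGraph FastEvent]
  take FastGraph:  [LazyStore object] + [FastGraph SafeStore TinyRecord SecureIndex LazyStore FrozenProxy object] + [FastEvent TinyRecord SecureIndex LazyStore object] + [FastGraph FastEvent]
  take SafeStore:  [LazyStore object] + [SafeStore TinyRecord SecureIndex LazyStore FrozenProxy object] + [FastEvent TinyRecord SecureIndex LazyStore object] + [FastEvent]
  take FastEvent:  [LazyStore object] + [TinyRecord SecureIndex LazyStore FrozenProxy object] + [FastEvent TinyRecord SecureIndex LazyStore object] + [FastEvent]
  take TinyRecord:  [LazyStore object] + [TinyRecord SecureIndex LazyStore FrozenProxy object] + [TinyRecord SecureIndex LazyStore object]
  take SecureIndex:  [LazyStore object] + [SecureIndex LazyStore FrozenProxy object] + [SecureIndex LazyStore object]
  take LazyStore:  [LazyStore object] + [LazyStore FrozenProxy object] + [LazyStore object]
  take FrozenProxy:  [object] + [FrozenProxy object] + [object]
  take object:  [object] + [object] + [object]
MRO: RemoteTask FastCache FastGraph SafeStore FastEvent TinyRecord SecureIndex LazyStore FrozenProxy object
SecureIndex sits at index 6.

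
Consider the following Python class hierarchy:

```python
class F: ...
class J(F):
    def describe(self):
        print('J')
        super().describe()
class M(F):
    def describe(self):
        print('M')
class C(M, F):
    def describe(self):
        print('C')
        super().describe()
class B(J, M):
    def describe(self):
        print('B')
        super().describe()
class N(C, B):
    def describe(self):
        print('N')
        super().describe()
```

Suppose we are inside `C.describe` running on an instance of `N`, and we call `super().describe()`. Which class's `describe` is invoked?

B

L[N] = N + merge(L[C], L[B], [C B])
  take C:  [C M F object] + [B J M F object] + [C B]
  take B:  [M F object] + [B J M F object] + [B]
  take J:  [M F object] + [J M F object]
  take M:  [M F object] + [M F object]
  take F:  [F object] + [F object]
  take object:  [object] + [object]
MRO: N C B J M F object
super() in C.describe on a N instance goes to the class after C in N's MRO: B.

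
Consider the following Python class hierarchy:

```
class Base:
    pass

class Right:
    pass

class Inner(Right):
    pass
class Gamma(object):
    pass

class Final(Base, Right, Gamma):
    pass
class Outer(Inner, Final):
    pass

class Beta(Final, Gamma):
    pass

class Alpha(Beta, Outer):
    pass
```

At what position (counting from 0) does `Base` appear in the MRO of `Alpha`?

5

L[Alpha] = Alpha + merge(L[Beta], L[Outer], [Beta Outer])
  take Beta:  [Beta Final Base Right Gamma object] + [Outer Inner Final Base Right Gamma object] + [Beta Outer]
  take Outer:  [Final Base Right Gamma object] + [Outer Inner Final Base Right Gamma object] + [Outer]
  take Inner:  [Final Base Right Gamma object] + [Inner Final Base Right Gamma object]
  take Final:  [Final Base Right Gamma object] + [Final Base Right Gamma object]
  take Base:  [Base Right Gamma object] + [Base Right Gamma object]
  take Right:  [Right Gamma object] + [Right Gamma object]
  take Gamma:  [Gamma object] + [Gamma object]
  take object:  [object] + [object]
MRO: Alpha Beta Outer Inner Final Base Right Gamma object
Base sits at index 5.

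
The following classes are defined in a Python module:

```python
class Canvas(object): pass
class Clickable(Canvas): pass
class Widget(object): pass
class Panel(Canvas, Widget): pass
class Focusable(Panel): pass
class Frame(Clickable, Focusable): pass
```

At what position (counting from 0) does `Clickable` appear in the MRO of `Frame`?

1

L[Frame] = Frame + merge(L[Clickable], L[Focusable], [Clickable Focusable])
  take Clickable:  [Clickable Canvas object] + [Focusable Panel Canvas Widget object] + [Clickable Focusable]
  take Focusable:  [Canvas object] + [Focusable Panel Canvas Widget object] + [Focusable]
  take Panel:  [Canvas object] + [Panel Canvas Widget object]
  take Canvas:  [Canvas object] + [Canvas Widget object]
  take Widget:  [object] + [Widget object]
  take object:  [object] + [object]
MRO: Frame Clickable Focusable Panel Canvas Widget object
Clickable sits at index 1.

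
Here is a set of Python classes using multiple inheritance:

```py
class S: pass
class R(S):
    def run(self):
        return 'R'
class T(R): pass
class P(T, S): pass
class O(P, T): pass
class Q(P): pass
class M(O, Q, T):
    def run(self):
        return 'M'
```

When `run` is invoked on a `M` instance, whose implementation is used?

M

L[M] = M + merge(L[O], L[Q], L[T], [O Q T])
  take O:  [O P T R S object] + [Q P T R S object] + [T R S object] + [O Q T]
  take Q:  [P T R S object] + [Q P T R S object] + [T R S object] + [Q T]
  take P:  [P T R S object] + [P T R S object] + [T R S object] + [T]
  take T:  [T R S object] + [T R S object] + [T R S object] + [T]
  take R:  [R S object] + [R S object] + [R S object]
  take S:  [S object] + [S object] + [S object]
  take object:  [object] + [object] + [object]
MRO: M O Q P T R S object
run is defined in: M, R. First along the MRO is M.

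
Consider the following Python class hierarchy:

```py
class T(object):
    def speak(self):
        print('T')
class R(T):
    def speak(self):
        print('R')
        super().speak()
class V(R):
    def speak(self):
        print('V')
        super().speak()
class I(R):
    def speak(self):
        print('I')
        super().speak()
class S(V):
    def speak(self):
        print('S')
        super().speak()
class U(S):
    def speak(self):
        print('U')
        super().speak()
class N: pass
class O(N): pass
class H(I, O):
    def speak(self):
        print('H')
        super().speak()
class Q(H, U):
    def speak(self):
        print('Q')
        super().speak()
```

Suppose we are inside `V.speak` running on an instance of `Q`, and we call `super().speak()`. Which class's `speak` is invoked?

R

L[Q] = Q + merge(L[H], L[U], [H U])
  take H:  [H I R T O N object] + [U S V R T object] + [H U]
  take I:  [I R T O N object] + [U S V R T object] + [U]
  take U:  [R T O N object] + [U S V R T object] + [U]
  take S:  [R T O N object] + [S V R T object]
  take V:  [R T O N object] + [V R T object]
  take R:  [R T O N object] + [R T object]
  take T:  [T O N object] + [T object]
  take O:  [O N object] + [object]
  take N:  [N object] + [object]
  take object:  [object] + [object]
MRO: Q H I U S V R T O N object
super() in V.speak on a Q instance goes to the class after V in Q's MRO: R.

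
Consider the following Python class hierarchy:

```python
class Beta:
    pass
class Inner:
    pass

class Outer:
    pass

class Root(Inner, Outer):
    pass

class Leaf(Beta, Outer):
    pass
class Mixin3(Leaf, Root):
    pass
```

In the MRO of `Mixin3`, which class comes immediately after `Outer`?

object

L[Mixin3] = Mixin3 + merge(L[Leaf], L[Root], [Leaf Root])
  take Leaf:  [Leaf Beta Outer object] + [Root Inner Outer object] + [Leaf Root]
  take Beta:  [Beta Outer object] + [Root Inner Outer object] + [Root]
  take Root:  [Outer object] + [Root Inner Outer object] + [Root]
  take Inner:  [Outer object] + [Inner Outer object]
  take Outer:  [Outer object] + [Outer object]
  take object:  [object] + [object]
MRO: Mixin3 Leaf Beta Root Inner Outer object
Outer is at position 5; next is object.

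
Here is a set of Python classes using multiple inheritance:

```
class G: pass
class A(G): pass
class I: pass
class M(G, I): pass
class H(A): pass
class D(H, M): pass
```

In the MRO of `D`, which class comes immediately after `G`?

I

L[D] = D + merge(L[H], L[M], [H M])
  take H:  [H A G object] + [M G I object] + [H M]
  take A:  [A G object] + [M G I object] + [M]
  take M:  [G object] + [M G I object] + [M]
  take G:  [G object] + [G I object]
  take I:  [object] + [I object]
  take object:  [object] + [object]
MRO: D H A M G I object
G is at position 4; next is I.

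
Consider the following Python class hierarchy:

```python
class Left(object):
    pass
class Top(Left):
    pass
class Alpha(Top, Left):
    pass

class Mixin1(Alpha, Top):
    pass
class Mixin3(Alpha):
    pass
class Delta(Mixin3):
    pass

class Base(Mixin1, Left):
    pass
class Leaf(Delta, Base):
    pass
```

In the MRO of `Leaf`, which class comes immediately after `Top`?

Left

L[Leaf] = Leaf + merge(L[Delta], L[Base], [Delta Base])
  take Delta:  [Delta Mixin3 Alpha Top Left object] + [Base Mixin1 Alpha Top Left object] + [Delta Base]
  take Mixin3:  [Mixin3 Alpha Top Left object] + [Base Mixin1 Alpha Top Left object] + [Base]
  take Base:  [Alpha Top Left object] + [Base Mixin1 Alpha Top Left object] + [Base]
  take Mixin1:  [Alpha Top Left object] + [Mixin1 Alpha Top Left object]
  take Alpha:  [Alpha Top Left object] + [Alpha Top Left object]
  take Top:  [Top Left object] + [Top Left object]
  take Left:  [Left object] + [Left object]
  take object:  [object] + [object]
MRO: Leaf Delta Mixin3 Base Mixin1 Alpha Top Left object
Top is at position 6; next is Left.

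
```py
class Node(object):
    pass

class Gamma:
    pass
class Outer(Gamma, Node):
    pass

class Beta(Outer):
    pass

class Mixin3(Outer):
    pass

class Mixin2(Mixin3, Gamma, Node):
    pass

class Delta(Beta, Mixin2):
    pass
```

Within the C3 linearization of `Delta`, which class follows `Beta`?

L[Delta] = Delta + merge(L[Beta], L[Mixin2], [Beta Mixin2])
  take Beta:  [Beta Outer Gamma Node object] + [Mixin2 Mixin3 Outer Gamma Node object] + [Beta Mixin2]
  take Mixin2:  [Outer Gamma Node object] + [Mixin2 Mixin3 Outer Gamma Node object] + [Mixin2]
  take Mixin3:  [Outer Gamma Node object] + [Mixin3 Outer Gamma Node object]
  take Outer:  [Outer Gamma Node object] + [Outer Gamma Node object]
  take Gamma:  [Gamma Node object] + [Gamma Node object]
  take Node:  [Node object] + [Node object]
  take object:  [object] + [object]
MRO: Delta Beta Mixin2 Mixin3 Outer Gamma Node object
Beta is at position 1; next is Mixin2.

Mixin2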